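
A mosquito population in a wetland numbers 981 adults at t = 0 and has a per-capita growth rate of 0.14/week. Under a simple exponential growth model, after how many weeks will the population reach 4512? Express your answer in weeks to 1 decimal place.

10.9 weeks

Set N₀·e^(rt) = 4512: e^(0.14·t) = 4512/981 = 4.5994.
0.14·t = ln(4.5994) = 1.5259, so t = 1.5259/0.14 = 10.899.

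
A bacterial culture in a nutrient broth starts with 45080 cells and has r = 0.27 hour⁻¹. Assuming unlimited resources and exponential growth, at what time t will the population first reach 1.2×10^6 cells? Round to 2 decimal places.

Set N₀·e^(rt) = 1.2×10^6: e^(0.27·t) = 1.2×10^6/45080 = 26.619.
0.27·t = ln(26.619) = 3.2816, so t = 3.2816/0.27 = 12.154.

12.15 hours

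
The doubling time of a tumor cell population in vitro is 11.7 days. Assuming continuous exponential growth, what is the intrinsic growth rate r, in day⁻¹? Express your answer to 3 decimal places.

r = ln(2)/t_d = 0.6931/11.7 = 0.059243.

0.059 per day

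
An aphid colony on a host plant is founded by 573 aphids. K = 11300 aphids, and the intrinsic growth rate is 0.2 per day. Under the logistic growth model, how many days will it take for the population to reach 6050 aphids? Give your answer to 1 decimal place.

15.4 days

A = (K − N₀)/N₀ = (11300 − 573)/573 = 18.721.
Solve 11300/(1 + 18.721·e^(−0.2t)) = 6050: 1 + 18.721·e^(−0.2t) = 1.8678, so e^(−0.2t) = 0.0463533.
−0.2·t = ln(0.0463533) = -3.0715, so t = 3.0715/0.2 = 15.357.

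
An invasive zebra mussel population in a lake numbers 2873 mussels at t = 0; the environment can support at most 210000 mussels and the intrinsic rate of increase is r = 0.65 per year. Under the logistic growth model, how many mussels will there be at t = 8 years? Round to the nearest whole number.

150245 mussels

A = (K − N₀)/N₀ = (210000 − 2873)/2873 = 72.094.
N(t) = K/(1 + A·e^(−rt)) = 210000/(1 + 72.094×e^(−0.65×8)).
e^(−5.2) = 0.0055166; denominator = 1 + 72.094×0.0055166 = 1.3977.
N = 210000/1.3977 = 150245.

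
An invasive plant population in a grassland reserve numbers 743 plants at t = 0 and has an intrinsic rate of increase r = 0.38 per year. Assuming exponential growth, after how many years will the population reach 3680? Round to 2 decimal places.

Set N₀·e^(rt) = 3680: e^(0.38·t) = 3680/743 = 4.9529.
0.38·t = ln(4.9529) = 1.6, so t = 1.6/0.38 = 4.2105.

4.21 years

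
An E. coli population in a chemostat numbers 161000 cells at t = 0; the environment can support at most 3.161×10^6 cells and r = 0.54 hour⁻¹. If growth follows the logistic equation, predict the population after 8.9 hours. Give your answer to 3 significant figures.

A = (K − N₀)/N₀ = (3.161×10^6 − 161000)/161000 = 18.634.
N(t) = K/(1 + A·e^(−rt)) = 3.161×10^6/(1 + 18.634×e^(−0.54×8.9)).
e^(−4.806) = 0.0081805; denominator = 1 + 18.634×0.0081805 = 1.1524.
N = 3.161×10^6/1.1524 = 2.742895×10^6.

2740000 cells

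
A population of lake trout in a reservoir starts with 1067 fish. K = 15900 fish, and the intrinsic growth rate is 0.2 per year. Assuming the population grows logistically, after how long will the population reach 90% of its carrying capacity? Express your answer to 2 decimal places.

24.15 years

A = (K − N₀)/N₀ = (15900 − 1067)/1067 = 13.902.
Solve 15900/(1 + 13.902·e^(−0.2t)) = 14310: 1 + 13.902·e^(−0.2t) = 1.1111, so e^(−0.2t) = 0.00799269.
−0.2·t = ln(0.00799269) = -4.8292, so t = 4.8292/0.2 = 24.146.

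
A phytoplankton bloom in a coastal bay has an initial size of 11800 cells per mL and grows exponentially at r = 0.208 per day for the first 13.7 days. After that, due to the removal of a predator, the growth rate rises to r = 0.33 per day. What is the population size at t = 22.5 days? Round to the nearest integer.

Phase 1: N(13.7) = 11800·e^(0.208×13.7) = 11800·e^2.85 = 203914.
Phase 2 runs for 22.5 − 13.7 = 8.8 days at r = 0.33.
N(22.5) = 203914·e^(0.33×8.8) = 203914·e^2.904 = 3.720821×10^6.

3720821 cells per mL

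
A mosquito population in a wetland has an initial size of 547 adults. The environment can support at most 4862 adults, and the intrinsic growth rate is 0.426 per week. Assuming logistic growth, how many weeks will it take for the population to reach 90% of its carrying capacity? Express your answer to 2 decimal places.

A = (K − N₀)/N₀ = (4862 − 547)/547 = 7.8885.
Solve 4862/(1 + 7.8885·e^(−0.426t)) = 4375.8: 1 + 7.8885·e^(−0.426t) = 1.1111, so e^(−0.426t) = 0.0140852.
−0.426·t = ln(0.0140852) = -4.2626, so t = 4.2626/0.426 = 10.006.

10.01 weeks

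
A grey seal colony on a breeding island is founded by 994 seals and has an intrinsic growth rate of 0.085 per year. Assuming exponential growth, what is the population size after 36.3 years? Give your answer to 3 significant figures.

N(t) = N₀·e^(rt) = 994 × e^(0.085×36.3) = 994 × e^3.086.
e^3.086 ≈ 21.878, so N ≈ 994 × 21.878 = 21747.1.

21700 seals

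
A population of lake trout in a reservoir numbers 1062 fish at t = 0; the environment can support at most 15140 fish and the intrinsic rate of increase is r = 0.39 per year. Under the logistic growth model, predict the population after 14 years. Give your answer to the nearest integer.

14332 fish

A = (K − N₀)/N₀ = (15140 − 1062)/1062 = 13.256.
N(t) = K/(1 + A·e^(−rt)) = 15140/(1 + 13.256×e^(−0.39×14)).
e^(−5.46) = 0.0042536; denominator = 1 + 13.256×0.0042536 = 1.0564.
N = 15140/1.0564 = 14331.9.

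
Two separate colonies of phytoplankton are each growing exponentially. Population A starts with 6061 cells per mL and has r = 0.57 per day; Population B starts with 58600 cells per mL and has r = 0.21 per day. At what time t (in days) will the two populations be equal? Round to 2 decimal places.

6.30 days

Set 6061·e^(0.57t) = 58600·e^(0.21t).
e^((0.57 − 0.21)t) = 58600/6061 → e^(0.36·t) = 9.6684.
0.36·t = ln(9.6684) = 2.2689, so t = 2.2689/0.36 = 6.3024.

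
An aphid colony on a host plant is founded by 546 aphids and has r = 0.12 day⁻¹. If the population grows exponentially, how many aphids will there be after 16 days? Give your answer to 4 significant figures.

N(t) = N₀·e^(rt) = 546 × e^(0.12×16) = 546 × e^1.92.
e^1.92 ≈ 6.821, so N ≈ 546 × 6.821 = 3724.24.

3724 aphids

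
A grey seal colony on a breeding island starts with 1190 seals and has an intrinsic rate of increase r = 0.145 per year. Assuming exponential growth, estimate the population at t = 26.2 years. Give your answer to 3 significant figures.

N(t) = N₀·e^(rt) = 1190 × e^(0.145×26.2) = 1190 × e^3.799.
e^3.799 ≈ 44.657, so N ≈ 1190 × 44.657 = 53141.2.

53100 seals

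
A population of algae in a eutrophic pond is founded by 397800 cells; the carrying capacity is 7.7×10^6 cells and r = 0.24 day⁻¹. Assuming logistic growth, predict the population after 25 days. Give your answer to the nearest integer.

7364889 cells

A = (K − N₀)/N₀ = (7.7×10^6 − 397800)/397800 = 18.356.
N(t) = K/(1 + A·e^(−rt)) = 7.7×10^6/(1 + 18.356×e^(−0.24×25)).
e^(−6) = 0.0024788; denominator = 1 + 18.356×0.0024788 = 1.0455.
N = 7.7×10^6/1.0455 = 7.364889×10^6.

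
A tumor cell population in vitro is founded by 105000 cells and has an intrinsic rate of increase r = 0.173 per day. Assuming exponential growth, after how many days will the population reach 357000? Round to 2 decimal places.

Set N₀·e^(rt) = 357000: e^(0.173·t) = 357000/105000 = 3.4.
0.173·t = ln(3.4) = 1.2238, so t = 1.2238/0.173 = 7.0738.

7.07 days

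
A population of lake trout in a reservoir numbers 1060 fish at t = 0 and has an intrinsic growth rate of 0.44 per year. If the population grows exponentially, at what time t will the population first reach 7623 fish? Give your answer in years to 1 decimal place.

4.5 years

Set N₀·e^(rt) = 7623: e^(0.44·t) = 7623/1060 = 7.1915.
0.44·t = ln(7.1915) = 1.9729, so t = 1.9729/0.44 = 4.4839.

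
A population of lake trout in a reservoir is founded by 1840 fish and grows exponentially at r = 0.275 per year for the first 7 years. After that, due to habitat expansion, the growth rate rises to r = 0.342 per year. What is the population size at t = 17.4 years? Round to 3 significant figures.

Phase 1: N(7) = 1840·e^(0.275×7) = 1840·e^1.925 = 12613.5.
Phase 2 runs for 17.4 − 7 = 10.4 years at r = 0.342.
N(17.4) = 12613.5·e^(0.342×10.4) = 12613.5·e^3.557 = 442113.

442000 fish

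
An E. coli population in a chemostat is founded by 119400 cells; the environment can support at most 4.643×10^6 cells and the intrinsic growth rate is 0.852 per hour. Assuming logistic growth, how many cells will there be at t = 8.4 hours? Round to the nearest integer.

4509808 cells

A = (K − N₀)/N₀ = (4.643×10^6 − 119400)/119400 = 37.886.
N(t) = K/(1 + A·e^(−rt)) = 4.643×10^6/(1 + 37.886×e^(−0.852×8.4)).
e^(−7.157) = 0.00077955; denominator = 1 + 37.886×0.00077955 = 1.0295.
N = 4.643×10^6/1.0295 = 4.509808×10^6.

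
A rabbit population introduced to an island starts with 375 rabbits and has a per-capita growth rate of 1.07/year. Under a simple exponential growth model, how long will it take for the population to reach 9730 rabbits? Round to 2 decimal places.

Set N₀·e^(rt) = 9730: e^(1.07·t) = 9730/375 = 25.947.
1.07·t = ln(25.947) = 3.256, so t = 3.256/1.07 = 3.043.

3.04 years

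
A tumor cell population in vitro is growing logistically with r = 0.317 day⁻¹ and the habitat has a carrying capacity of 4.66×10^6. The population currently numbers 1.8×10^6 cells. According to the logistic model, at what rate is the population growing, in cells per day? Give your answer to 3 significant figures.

dN/dt = rN(1 − N/K) = 0.317 × 1.8×10^6 × (1 − 1.8×10^6/4.66×10^6).
1 − 1.8×10^6/4.66×10^6 = 0.61373; dN/dt = 0.317 × 1.8×10^6 × 0.61373 = 3.50197×10^5.

350000 cells per day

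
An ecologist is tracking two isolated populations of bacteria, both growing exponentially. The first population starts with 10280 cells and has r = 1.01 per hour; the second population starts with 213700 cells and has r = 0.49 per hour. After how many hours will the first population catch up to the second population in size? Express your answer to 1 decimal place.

5.8 hours

Set 10280·e^(1.01t) = 213700·e^(0.49t).
e^((1.01 − 0.49)t) = 213700/10280 → e^(0.52·t) = 20.788.
0.52·t = ln(20.788) = 3.0344, so t = 3.0344/0.52 = 5.8353.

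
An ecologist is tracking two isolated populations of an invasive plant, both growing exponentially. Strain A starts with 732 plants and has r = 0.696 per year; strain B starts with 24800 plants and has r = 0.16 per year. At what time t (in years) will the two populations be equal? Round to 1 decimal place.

6.6 years

Set 732·e^(0.696t) = 24800·e^(0.16t).
e^((0.696 − 0.16)t) = 24800/732 → e^(0.536·t) = 33.88.
0.536·t = ln(33.88) = 3.5228, so t = 3.5228/0.536 = 6.5724.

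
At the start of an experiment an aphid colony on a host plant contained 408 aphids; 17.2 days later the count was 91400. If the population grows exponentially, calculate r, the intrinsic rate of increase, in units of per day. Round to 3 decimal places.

From N(t) = N₀·e^(rt): e^(r·17.2) = 91400/408 = 224.02.
r·17.2 = ln(224.02) = 5.4117, so r = 5.4117/17.2 = 0.31464.

0.315 per day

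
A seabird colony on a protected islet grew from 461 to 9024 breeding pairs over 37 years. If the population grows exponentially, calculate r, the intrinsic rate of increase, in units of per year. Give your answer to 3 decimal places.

0.080 per year

From N(t) = N₀·e^(rt): e^(r·37) = 9024/461 = 19.575.
r·37 = ln(19.575) = 2.9742, so r = 2.9742/37 = 0.080385.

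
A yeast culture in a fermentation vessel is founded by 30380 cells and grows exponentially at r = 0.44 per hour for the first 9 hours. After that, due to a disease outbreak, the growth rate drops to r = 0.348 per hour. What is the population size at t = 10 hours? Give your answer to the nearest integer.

2256984 cells

Phase 1: N(9) = 30380·e^(0.44×9) = 30380·e^3.96 = 1.593654×10^6.
Phase 2 runs for 10 − 9 = 1 hours at r = 0.348.
N(10) = 1.593654×10^6·e^(0.348×1) = 1.593654×10^6·e^0.348 = 2.256984×10^6.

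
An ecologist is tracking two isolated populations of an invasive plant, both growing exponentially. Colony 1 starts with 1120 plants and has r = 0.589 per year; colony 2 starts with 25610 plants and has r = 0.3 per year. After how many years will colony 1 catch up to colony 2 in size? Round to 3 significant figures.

10.8 years

Set 1120·e^(0.589t) = 25610·e^(0.3t).
e^((0.589 − 0.3)t) = 25610/1120 → e^(0.289·t) = 22.866.
0.289·t = ln(22.866) = 3.1297, so t = 3.1297/0.289 = 10.829.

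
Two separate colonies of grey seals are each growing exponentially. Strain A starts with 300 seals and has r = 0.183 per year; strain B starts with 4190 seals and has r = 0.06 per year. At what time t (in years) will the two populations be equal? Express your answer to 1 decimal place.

Set 300·e^(0.183t) = 4190·e^(0.06t).
e^((0.183 − 0.06)t) = 4190/300 → e^(0.123·t) = 13.967.
0.123·t = ln(13.967) = 2.6367, so t = 2.6367/0.123 = 21.436.

21.4 years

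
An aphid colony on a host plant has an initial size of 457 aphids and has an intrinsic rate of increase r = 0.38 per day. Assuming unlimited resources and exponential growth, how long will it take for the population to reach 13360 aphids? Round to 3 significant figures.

8.88 days

Set N₀·e^(rt) = 13360: e^(0.38·t) = 13360/457 = 29.234.
0.38·t = ln(29.234) = 3.3753, so t = 3.3753/0.38 = 8.8825.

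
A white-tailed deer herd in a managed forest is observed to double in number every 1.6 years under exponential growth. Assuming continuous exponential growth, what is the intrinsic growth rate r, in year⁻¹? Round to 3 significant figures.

0.433 per year

r = ln(2)/t_d = 0.6931/1.6 = 0.43322.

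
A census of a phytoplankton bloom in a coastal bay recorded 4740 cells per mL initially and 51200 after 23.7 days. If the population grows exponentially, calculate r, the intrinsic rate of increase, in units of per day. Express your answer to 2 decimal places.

0.10 per day

From N(t) = N₀·e^(rt): e^(r·23.7) = 51200/4740 = 10.802.
r·23.7 = ln(10.802) = 2.3797, so r = 2.3797/23.7 = 0.10041.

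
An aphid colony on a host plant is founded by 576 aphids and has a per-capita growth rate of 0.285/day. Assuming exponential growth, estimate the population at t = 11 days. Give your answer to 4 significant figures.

N(t) = N₀·e^(rt) = 576 × e^(0.285×11) = 576 × e^3.135.
e^3.135 ≈ 22.989, so N ≈ 576 × 22.989 = 13241.5.

13240 aphids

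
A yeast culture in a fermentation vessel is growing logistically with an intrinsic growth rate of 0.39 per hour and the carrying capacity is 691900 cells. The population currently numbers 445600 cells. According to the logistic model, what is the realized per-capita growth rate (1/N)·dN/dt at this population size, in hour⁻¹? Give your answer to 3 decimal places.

0.139 per hour

(1/N)·dN/dt = r(1 − N/K) = 0.39 × (1 − 445600/691900).
= 0.39 × 0.35598 = 0.13883.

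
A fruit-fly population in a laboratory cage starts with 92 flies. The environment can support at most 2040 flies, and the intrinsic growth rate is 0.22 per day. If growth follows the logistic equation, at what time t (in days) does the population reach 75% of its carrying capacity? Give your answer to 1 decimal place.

18.9 days

A = (K − N₀)/N₀ = (2040 − 92)/92 = 21.174.
Solve 2040/(1 + 21.174·e^(−0.22t)) = 1530: 1 + 21.174·e^(−0.22t) = 1.3333, so e^(−0.22t) = 0.0157426.
−0.22·t = ln(0.0157426) = -4.1514, so t = 4.1514/0.22 = 18.87.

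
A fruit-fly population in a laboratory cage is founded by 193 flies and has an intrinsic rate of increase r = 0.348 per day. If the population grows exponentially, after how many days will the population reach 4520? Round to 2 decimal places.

Set N₀·e^(rt) = 4520: e^(0.348·t) = 4520/193 = 23.42.
0.348·t = ln(23.42) = 3.1536, so t = 3.1536/0.348 = 9.062.

9.06 days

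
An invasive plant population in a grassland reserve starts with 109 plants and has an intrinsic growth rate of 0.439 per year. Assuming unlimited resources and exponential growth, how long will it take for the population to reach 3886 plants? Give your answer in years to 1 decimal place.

Set N₀·e^(rt) = 3886: e^(0.439·t) = 3886/109 = 35.651.
0.439·t = ln(35.651) = 3.5738, so t = 3.5738/0.439 = 8.1407.

8.1 years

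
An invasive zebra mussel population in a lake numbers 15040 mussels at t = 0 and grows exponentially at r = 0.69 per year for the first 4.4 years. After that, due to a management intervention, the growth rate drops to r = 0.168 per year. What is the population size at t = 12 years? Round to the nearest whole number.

Phase 1: N(4.4) = 15040·e^(0.69×4.4) = 15040·e^3.036 = 313160.
Phase 2 runs for 12 − 4.4 = 7.6 years at r = 0.168.
N(12) = 313160·e^(0.168×7.6) = 313160·e^1.277 = 1.122724×10^6.

1122724 mussels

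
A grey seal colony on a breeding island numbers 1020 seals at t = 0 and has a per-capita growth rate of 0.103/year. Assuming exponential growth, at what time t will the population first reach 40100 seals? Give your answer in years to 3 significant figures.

Set N₀·e^(rt) = 40100: e^(0.103·t) = 40100/1020 = 39.314.
0.103·t = ln(39.314) = 3.6716, so t = 3.6716/0.103 = 35.646.

35.6 years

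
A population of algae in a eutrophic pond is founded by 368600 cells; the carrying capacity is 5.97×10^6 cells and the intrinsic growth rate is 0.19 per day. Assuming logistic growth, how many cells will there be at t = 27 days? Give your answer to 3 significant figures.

A = (K − N₀)/N₀ = (5.97×10^6 − 368600)/368600 = 15.196.
N(t) = K/(1 + A·e^(−rt)) = 5.97×10^6/(1 + 15.196×e^(−0.19×27)).
e^(−5.13) = 0.0059166; denominator = 1 + 15.196×0.0059166 = 1.0899.
N = 5.97×10^6/1.0899 = 5.477514×10^6.

5480000 cells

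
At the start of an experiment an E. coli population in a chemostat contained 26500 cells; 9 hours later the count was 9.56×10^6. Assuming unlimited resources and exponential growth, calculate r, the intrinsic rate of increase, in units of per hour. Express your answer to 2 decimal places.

From N(t) = N₀·e^(rt): e^(r·9) = 9.56×10^6/26500 = 360.75.
r·9 = ln(360.75) = 5.8882, so r = 5.8882/9 = 0.65424.

0.65 per hour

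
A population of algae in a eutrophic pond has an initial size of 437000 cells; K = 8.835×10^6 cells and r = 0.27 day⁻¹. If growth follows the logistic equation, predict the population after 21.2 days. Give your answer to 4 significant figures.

A = (K − N₀)/N₀ = (8.835×10^6 − 437000)/437000 = 19.217.
N(t) = K/(1 + A·e^(−rt)) = 8.835×10^6/(1 + 19.217×e^(−0.27×21.2)).
e^(−5.724) = 0.0032666; denominator = 1 + 19.217×0.0032666 = 1.0628.
N = 8.835×10^6/1.0628 = 8.313136×10^6.

8313000 cells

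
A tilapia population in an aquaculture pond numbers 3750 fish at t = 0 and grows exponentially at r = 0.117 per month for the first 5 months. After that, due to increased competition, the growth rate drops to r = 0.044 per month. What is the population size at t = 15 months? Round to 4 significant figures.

10450 fish

Phase 1: N(5) = 3750·e^(0.117×5) = 3750·e^0.585 = 6731.22.
Phase 2 runs for 15 − 5 = 10 months at r = 0.044.
N(15) = 6731.22·e^(0.044×10) = 6731.22·e^0.44 = 10451.6.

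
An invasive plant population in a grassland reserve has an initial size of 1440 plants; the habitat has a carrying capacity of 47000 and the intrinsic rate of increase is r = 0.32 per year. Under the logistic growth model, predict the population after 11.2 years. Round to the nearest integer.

25021 plants

A = (K − N₀)/N₀ = (47000 − 1440)/1440 = 31.639.
N(t) = K/(1 + A·e^(−rt)) = 47000/(1 + 31.639×e^(−0.32×11.2)).
e^(−3.584) = 0.027764; denominator = 1 + 31.639×0.027764 = 1.8784.
N = 47000/1.8784 = 25020.8.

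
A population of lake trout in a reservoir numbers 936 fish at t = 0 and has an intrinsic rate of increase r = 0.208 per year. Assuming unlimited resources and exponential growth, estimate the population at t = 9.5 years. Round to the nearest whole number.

N(t) = N₀·e^(rt) = 936 × e^(0.208×9.5) = 936 × e^1.976.
e^1.976 ≈ 7.2138, so N ≈ 936 × 7.2138 = 6752.14.

6752 fish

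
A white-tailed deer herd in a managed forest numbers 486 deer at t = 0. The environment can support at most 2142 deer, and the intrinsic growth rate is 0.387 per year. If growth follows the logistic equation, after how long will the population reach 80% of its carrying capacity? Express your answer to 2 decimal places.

A = (K − N₀)/N₀ = (2142 − 486)/486 = 3.4074.
Solve 2142/(1 + 3.4074·e^(−0.387t)) = 1713.6: 1 + 3.4074·e^(−0.387t) = 1.25, so e^(−0.387t) = 0.0733696.
−0.387·t = ln(0.0733696) = -2.6122, so t = 2.6122/0.387 = 6.75.

6.75 years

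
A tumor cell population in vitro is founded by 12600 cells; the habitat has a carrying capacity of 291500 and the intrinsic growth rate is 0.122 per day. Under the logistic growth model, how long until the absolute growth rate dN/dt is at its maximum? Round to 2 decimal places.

25.39 days

Logistic growth is fastest at N = K/2 = 145750.
A = (K − N₀)/N₀ = 22.135. Set K/(1 + A·e^(−rt)) = K/2 → A·e^(−rt) = 1.
e^(−0.122t) = 1/22.135 = 0.0451775, so t = ln(22.135)/0.122 = 3.0972/0.122 = 25.387.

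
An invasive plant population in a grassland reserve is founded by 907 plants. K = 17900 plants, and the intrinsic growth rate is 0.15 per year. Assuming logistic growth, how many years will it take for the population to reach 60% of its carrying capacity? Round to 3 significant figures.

A = (K − N₀)/N₀ = (17900 − 907)/907 = 18.735.
Solve 17900/(1 + 18.735·e^(−0.15t)) = 10740: 1 + 18.735·e^(−0.15t) = 1.6667, so e^(−0.15t) = 0.0355833.
−0.15·t = ln(0.0355833) = -3.3359, so t = 3.3359/0.15 = 22.239.

22.2 years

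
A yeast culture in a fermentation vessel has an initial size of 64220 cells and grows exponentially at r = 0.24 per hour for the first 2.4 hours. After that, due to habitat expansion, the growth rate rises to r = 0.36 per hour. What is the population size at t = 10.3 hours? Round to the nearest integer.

1963168 cells

Phase 1: N(2.4) = 64220·e^(0.24×2.4) = 64220·e^0.576 = 114242.
Phase 2 runs for 10.3 − 2.4 = 7.9 hours at r = 0.36.
N(10.3) = 114242·e^(0.36×7.9) = 114242·e^2.844 = 1.963168×10^6.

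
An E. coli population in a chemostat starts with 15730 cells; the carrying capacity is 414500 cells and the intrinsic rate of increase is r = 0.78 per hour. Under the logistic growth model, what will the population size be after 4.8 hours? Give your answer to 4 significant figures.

259100 cells

A = (K − N₀)/N₀ = (414500 − 15730)/15730 = 25.351.
N(t) = K/(1 + A·e^(−rt)) = 414500/(1 + 25.351×e^(−0.78×4.8)).
e^(−3.744) = 0.023659; denominator = 1 + 25.351×0.023659 = 1.5998.
N = 414500/1.5998 = 259097.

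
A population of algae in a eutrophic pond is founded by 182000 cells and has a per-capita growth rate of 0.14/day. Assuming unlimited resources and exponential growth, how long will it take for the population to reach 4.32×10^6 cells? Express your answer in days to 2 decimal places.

22.62 days

Set N₀·e^(rt) = 4.32×10^6: e^(0.14·t) = 4.32×10^6/182000 = 23.736.
0.14·t = ln(23.736) = 3.167, so t = 3.167/0.14 = 22.621.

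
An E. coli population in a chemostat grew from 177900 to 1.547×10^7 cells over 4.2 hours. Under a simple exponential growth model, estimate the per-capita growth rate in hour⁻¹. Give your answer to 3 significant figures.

1.06 per hour

From N(t) = N₀·e^(rt): e^(r·4.2) = 1.547×10^7/177900 = 86.959.
r·4.2 = ln(86.959) = 4.4654, so r = 4.4654/4.2 = 1.0632.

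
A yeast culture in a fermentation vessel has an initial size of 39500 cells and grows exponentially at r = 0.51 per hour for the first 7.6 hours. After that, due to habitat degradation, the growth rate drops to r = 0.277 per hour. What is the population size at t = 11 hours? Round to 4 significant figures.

Phase 1: N(7.6) = 39500·e^(0.51×7.6) = 39500·e^3.876 = 1.905121×10^6.
Phase 2 runs for 11 − 7.6 = 3.4 hours at r = 0.277.
N(11) = 1.905121×10^6·e^(0.277×3.4) = 1.905121×10^6·e^0.9418 = 4.88586×10^6.

4886000 cells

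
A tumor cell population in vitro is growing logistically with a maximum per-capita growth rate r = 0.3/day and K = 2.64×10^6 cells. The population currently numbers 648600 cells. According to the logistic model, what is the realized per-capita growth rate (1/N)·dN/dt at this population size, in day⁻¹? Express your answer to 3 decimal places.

(1/N)·dN/dt = r(1 − N/K) = 0.3 × (1 − 648600/2.64×10^6).
= 0.3 × 0.75432 = 0.2263.

0.226 per day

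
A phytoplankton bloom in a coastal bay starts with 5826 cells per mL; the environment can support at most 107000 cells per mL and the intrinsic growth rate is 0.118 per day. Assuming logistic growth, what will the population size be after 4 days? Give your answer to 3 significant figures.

9040 cells per mL

A = (K − N₀)/N₀ = (107000 − 5826)/5826 = 17.366.
N(t) = K/(1 + A·e^(−rt)) = 107000/(1 + 17.366×e^(−0.118×4)).
e^(−0.472) = 0.62375; denominator = 1 + 17.366×0.62375 = 11.832.
N = 107000/11.832 = 9043.22.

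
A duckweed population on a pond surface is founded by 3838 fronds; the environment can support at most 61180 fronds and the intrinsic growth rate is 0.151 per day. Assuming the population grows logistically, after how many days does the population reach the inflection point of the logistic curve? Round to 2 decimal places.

17.91 days

Logistic growth is fastest at N = K/2 = 30590.
A = (K − N₀)/N₀ = 14.941. Set K/(1 + A·e^(−rt)) = K/2 → A·e^(−rt) = 1.
e^(−0.151t) = 1/14.941 = 0.0669317, so t = ln(14.941)/0.151 = 2.7041/0.151 = 17.908.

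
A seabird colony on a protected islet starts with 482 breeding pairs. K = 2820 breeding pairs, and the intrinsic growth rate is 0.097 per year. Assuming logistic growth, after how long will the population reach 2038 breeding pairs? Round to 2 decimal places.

26.15 years

A = (K − N₀)/N₀ = (2820 − 482)/482 = 4.8506.
Solve 2820/(1 + 4.8506·e^(−0.097t)) = 2038: 1 + 4.8506·e^(−0.097t) = 1.3837, so e^(−0.097t) = 0.0791052.
−0.097·t = ln(0.0791052) = -2.537, so t = 2.537/0.097 = 26.154.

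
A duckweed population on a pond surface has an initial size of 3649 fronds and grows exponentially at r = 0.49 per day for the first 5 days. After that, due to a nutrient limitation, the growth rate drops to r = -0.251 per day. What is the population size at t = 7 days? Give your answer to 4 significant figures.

Phase 1: N(5) = 3649·e^(0.49×5) = 3649·e^2.45 = 42285.9.
Phase 2 runs for 7 − 5 = 2 days at r = -0.251.
N(7) = 42285.9·e^(-0.251×2) = 42285.9·e^-0.502 = 25596.4.

25600 fronds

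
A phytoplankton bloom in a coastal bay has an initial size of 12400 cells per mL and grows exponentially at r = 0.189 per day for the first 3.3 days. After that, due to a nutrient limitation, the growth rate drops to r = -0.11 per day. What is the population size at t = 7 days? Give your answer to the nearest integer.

Phase 1: N(3.3) = 12400·e^(0.189×3.3) = 12400·e^0.6237 = 23136.2.
Phase 2 runs for 7 − 3.3 = 3.7 days at r = -0.11.
N(7) = 23136.2·e^(-0.11×3.7) = 23136.2·e^-0.407 = 15400.4.

15400 cells per mL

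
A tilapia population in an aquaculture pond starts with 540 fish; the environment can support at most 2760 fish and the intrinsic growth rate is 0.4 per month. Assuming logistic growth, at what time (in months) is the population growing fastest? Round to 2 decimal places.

3.53 months

Logistic growth is fastest at N = K/2 = 1380.
A = (K − N₀)/N₀ = 4.1111. Set K/(1 + A·e^(−rt)) = K/2 → A·e^(−rt) = 1.
e^(−0.4t) = 1/4.1111 = 0.243243, so t = ln(4.1111)/0.4 = 1.4137/0.4 = 3.5342.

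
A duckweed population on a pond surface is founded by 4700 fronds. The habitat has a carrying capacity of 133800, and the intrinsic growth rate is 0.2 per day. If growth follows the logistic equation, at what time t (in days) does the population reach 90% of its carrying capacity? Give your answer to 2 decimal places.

A = (K − N₀)/N₀ = (133800 − 4700)/4700 = 27.468.
Solve 133800/(1 + 27.468·e^(−0.2t)) = 120420: 1 + 27.468·e^(−0.2t) = 1.1111, so e^(−0.2t) = 0.0040451.
−0.2·t = ln(0.0040451) = -5.5102, so t = 5.5102/0.2 = 27.551.

27.55 days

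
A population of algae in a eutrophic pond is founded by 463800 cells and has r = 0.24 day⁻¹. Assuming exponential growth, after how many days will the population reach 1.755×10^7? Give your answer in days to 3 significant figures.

Set N₀·e^(rt) = 1.755×10^7: e^(0.24·t) = 1.755×10^7/463800 = 37.84.
0.24·t = ln(37.84) = 3.6334, so t = 3.6334/0.24 = 15.139.

15.1 days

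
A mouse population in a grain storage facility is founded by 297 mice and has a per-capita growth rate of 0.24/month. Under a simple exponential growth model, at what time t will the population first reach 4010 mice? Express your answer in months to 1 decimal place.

Set N₀·e^(rt) = 4010: e^(0.24·t) = 4010/297 = 13.502.
0.24·t = ln(13.502) = 2.6028, so t = 2.6028/0.24 = 10.845.

10.8 months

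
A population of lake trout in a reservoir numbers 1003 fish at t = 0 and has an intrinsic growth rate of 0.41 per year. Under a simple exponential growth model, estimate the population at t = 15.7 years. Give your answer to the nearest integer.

N(t) = N₀·e^(rt) = 1003 × e^(0.41×15.7) = 1003 × e^6.437.
e^6.437 ≈ 624.53, so N ≈ 1003 × 624.53 = 626404.

626404 fish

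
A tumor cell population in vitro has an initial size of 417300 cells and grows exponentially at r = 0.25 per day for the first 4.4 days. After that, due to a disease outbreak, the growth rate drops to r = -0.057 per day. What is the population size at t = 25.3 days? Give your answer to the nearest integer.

380888 cells

Phase 1: N(4.4) = 417300·e^(0.25×4.4) = 417300·e^1.1 = 1.253638×10^6.
Phase 2 runs for 25.3 − 4.4 = 20.9 days at r = -0.057.
N(25.3) = 1.253638×10^6·e^(-0.057×20.9) = 1.253638×10^6·e^-1.191 = 380888.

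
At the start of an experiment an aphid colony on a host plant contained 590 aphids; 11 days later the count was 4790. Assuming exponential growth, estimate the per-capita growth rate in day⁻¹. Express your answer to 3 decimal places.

From N(t) = N₀·e^(rt): e^(r·11) = 4790/590 = 8.1186.
r·11 = ln(8.1186) = 2.0942, so r = 2.0942/11 = 0.19038.

0.190 per day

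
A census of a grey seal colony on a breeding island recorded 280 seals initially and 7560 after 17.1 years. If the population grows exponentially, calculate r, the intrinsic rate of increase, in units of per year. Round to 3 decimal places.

From N(t) = N₀·e^(rt): e^(r·17.1) = 7560/280 = 27.
r·17.1 = ln(27) = 3.2958, so r = 3.2958/17.1 = 0.19274.

0.193 per year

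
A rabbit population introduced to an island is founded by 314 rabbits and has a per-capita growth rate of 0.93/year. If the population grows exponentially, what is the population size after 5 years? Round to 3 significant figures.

N(t) = N₀·e^(rt) = 314 × e^(0.93×5) = 314 × e^4.65.
e^4.65 ≈ 104.58, so N ≈ 314 × 104.58 = 32839.7.

32800 rabbits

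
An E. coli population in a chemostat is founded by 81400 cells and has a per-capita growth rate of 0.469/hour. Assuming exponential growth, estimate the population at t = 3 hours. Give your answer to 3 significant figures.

N(t) = N₀·e^(rt) = 81400 × e^(0.469×3) = 81400 × e^1.407.
e^1.407 ≈ 4.0837, so N ≈ 81400 × 4.0837 = 332412.

332000 cells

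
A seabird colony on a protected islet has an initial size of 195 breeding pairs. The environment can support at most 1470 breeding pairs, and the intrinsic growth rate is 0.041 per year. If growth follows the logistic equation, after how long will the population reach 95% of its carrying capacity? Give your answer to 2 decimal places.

A = (K − N₀)/N₀ = (1470 − 195)/195 = 6.5385.
Solve 1470/(1 + 6.5385·e^(−0.041t)) = 1396.5: 1 + 6.5385·e^(−0.041t) = 1.0526, so e^(−0.041t) = 0.00804954.
−0.041·t = ln(0.00804954) = -4.8221, so t = 4.8221/0.041 = 117.61.

117.61 years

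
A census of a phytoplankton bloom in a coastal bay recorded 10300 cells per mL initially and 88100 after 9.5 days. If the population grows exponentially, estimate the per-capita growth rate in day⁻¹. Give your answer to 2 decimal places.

0.23 per day

From N(t) = N₀·e^(rt): e^(r·9.5) = 88100/10300 = 8.5534.
r·9.5 = ln(8.5534) = 2.1463, so r = 2.1463/9.5 = 0.22593.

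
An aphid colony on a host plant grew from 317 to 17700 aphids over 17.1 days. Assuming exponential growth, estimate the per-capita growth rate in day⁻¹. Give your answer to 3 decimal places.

From N(t) = N₀·e^(rt): e^(r·17.1) = 17700/317 = 55.836.
r·17.1 = ln(55.836) = 4.0224, so r = 4.0224/17.1 = 0.23523.

0.235 per day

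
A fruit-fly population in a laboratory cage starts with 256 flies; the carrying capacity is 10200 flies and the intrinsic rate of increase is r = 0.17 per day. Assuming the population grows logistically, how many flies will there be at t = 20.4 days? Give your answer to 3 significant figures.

A = (K − N₀)/N₀ = (10200 − 256)/256 = 38.844.
N(t) = K/(1 + A·e^(−rt)) = 10200/(1 + 38.844×e^(−0.17×20.4)).
e^(−3.468) = 0.031179; denominator = 1 + 38.844×0.031179 = 2.2111.
N = 10200/2.2111 = 4613.04.

4610 flies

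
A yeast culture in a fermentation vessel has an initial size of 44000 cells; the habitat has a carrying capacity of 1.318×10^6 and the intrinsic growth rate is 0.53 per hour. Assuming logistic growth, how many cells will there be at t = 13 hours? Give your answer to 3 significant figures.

A = (K − N₀)/N₀ = (1.318×10^6 − 44000)/44000 = 28.955.
N(t) = K/(1 + A·e^(−rt)) = 1.318×10^6/(1 + 28.955×e^(−0.53×13)).
e^(−6.89) = 0.0010179; denominator = 1 + 28.955×0.0010179 = 1.0295.
N = 1.318×10^6/1.0295 = 1.280266×10^6.

1280000 cells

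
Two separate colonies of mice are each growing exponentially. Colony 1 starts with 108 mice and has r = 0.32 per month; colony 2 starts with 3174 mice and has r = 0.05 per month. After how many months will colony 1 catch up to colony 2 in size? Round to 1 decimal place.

Set 108·e^(0.32t) = 3174·e^(0.05t).
e^((0.32 − 0.05)t) = 3174/108 → e^(0.27·t) = 29.389.
0.27·t = ln(29.389) = 3.3806, so t = 3.3806/0.27 = 12.521.

12.5 months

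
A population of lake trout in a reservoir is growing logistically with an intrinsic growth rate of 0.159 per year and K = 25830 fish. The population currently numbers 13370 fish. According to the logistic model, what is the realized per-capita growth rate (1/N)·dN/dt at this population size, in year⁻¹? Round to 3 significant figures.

0.0767 per year

(1/N)·dN/dt = r(1 − N/K) = 0.159 × (1 − 13370/25830).
= 0.159 × 0.48238 = 0.076699.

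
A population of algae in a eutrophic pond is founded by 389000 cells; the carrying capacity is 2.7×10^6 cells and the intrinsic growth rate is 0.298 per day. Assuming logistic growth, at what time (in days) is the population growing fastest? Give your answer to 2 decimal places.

5.98 days

Logistic growth is fastest at N = K/2 = 1.35×10^6.
A = (K − N₀)/N₀ = 5.9409. Set K/(1 + A·e^(−rt)) = K/2 → A·e^(−rt) = 1.
e^(−0.298t) = 1/5.9409 = 0.168325, so t = ln(5.9409)/0.298 = 1.7819/0.298 = 5.9794.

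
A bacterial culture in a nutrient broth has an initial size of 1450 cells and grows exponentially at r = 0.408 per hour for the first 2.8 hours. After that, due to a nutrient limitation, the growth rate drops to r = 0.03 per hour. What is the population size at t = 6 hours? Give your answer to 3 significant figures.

5000 cells

Phase 1: N(2.8) = 1450·e^(0.408×2.8) = 1450·e^1.142 = 4544.71.
Phase 2 runs for 6 − 2.8 = 3.2 hours at r = 0.03.
N(6) = 4544.71·e^(0.03×3.2) = 4544.71·e^0.096 = 5002.63.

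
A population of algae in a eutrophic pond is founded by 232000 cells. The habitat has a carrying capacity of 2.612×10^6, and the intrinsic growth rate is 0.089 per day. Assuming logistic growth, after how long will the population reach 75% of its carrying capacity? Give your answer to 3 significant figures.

A = (K − N₀)/N₀ = (2.612×10^6 − 232000)/232000 = 10.259.
Solve 2.612×10^6/(1 + 10.259·e^(−0.089t)) = 1.959×10^6: 1 + 10.259·e^(−0.089t) = 1.3333, so e^(−0.089t) = 0.032493.
−0.089·t = ln(0.032493) = -3.4267, so t = 3.4267/0.089 = 38.503.

38.5 days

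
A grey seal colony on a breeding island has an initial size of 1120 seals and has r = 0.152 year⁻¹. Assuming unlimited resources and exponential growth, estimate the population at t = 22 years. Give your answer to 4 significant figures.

N(t) = N₀·e^(rt) = 1120 × e^(0.152×22) = 1120 × e^3.344.
e^3.344 ≈ 28.332, so N ≈ 1120 × 28.332 = 31732.1.

31730 seals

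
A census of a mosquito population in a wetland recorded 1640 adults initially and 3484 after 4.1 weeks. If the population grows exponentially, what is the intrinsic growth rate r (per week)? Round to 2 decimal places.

From N(t) = N₀·e^(rt): e^(r·4.1) = 3484/1640 = 2.1244.
r·4.1 = ln(2.1244) = 0.75348, so r = 0.75348/4.1 = 0.18378.

0.18 per week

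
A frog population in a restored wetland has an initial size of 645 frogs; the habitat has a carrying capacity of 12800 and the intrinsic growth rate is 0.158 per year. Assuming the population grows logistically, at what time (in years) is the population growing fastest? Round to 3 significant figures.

Logistic growth is fastest at N = K/2 = 6400.
A = (K − N₀)/N₀ = 18.845. Set K/(1 + A·e^(−rt)) = K/2 → A·e^(−rt) = 1.
e^(−0.158t) = 1/18.845 = 0.0530646, so t = ln(18.845)/0.158 = 2.9362/0.158 = 18.584.

18.6 years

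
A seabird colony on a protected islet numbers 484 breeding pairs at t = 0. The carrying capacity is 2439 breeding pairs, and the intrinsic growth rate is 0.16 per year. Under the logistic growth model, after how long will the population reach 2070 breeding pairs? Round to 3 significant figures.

19.5 years

A = (K − N₀)/N₀ = (2439 − 484)/484 = 4.0393.
Solve 2439/(1 + 4.0393·e^(−0.16t)) = 2070: 1 + 4.0393·e^(−0.16t) = 1.1783, so e^(−0.16t) = 0.0441321.
−0.16·t = ln(0.0441321) = -3.1206, so t = 3.1206/0.16 = 19.504.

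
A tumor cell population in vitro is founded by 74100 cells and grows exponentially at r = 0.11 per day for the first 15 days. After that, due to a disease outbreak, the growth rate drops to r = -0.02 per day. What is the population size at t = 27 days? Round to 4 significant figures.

303500 cells

Phase 1: N(15) = 74100·e^(0.11×15) = 74100·e^1.65 = 385837.
Phase 2 runs for 27 − 15 = 12 days at r = -0.02.
N(27) = 385837·e^(-0.02×12) = 385837·e^-0.24 = 303510.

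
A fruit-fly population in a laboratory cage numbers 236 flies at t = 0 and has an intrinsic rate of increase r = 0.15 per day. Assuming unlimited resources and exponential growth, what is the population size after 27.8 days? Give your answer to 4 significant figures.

N(t) = N₀·e^(rt) = 236 × e^(0.15×27.8) = 236 × e^4.17.
e^4.17 ≈ 64.715, so N ≈ 236 × 64.715 = 15272.8.

15270 flies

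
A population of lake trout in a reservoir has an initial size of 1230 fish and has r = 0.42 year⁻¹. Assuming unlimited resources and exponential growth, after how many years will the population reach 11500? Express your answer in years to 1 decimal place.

5.3 years

Set N₀·e^(rt) = 11500: e^(0.42·t) = 11500/1230 = 9.3496.
0.42·t = ln(9.3496) = 2.2353, so t = 2.2353/0.42 = 5.3222.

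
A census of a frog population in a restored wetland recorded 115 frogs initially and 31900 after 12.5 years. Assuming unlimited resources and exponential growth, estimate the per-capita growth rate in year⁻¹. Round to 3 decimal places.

0.450 per year

From N(t) = N₀·e^(rt): e^(r·12.5) = 31900/115 = 277.39.
r·12.5 = ln(277.39) = 5.6254, so r = 5.6254/12.5 = 0.45003.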